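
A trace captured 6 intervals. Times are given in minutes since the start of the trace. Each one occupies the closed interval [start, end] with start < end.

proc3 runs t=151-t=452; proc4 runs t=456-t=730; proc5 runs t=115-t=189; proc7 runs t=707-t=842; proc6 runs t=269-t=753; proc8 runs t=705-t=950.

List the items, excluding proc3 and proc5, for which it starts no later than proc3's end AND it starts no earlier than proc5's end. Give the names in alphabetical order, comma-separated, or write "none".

Conditions: its start is no later than proc3's end (X.start <= t=452) AND its start is no earlier than proc5's end (X.start >= t=189).
proc4: start t=456 <= t=452? ✗; start t=456 >= t=189? ✓ → no.
proc6: start t=269 <= t=452? ✓; start t=269 >= t=189? ✓ → yes.
proc7: start t=707 <= t=452? ✗; start t=707 >= t=189? ✓ → no.
proc8: start t=705 <= t=452? ✗; start t=705 >= t=189? ✓ → no.
Result: proc6.

proc6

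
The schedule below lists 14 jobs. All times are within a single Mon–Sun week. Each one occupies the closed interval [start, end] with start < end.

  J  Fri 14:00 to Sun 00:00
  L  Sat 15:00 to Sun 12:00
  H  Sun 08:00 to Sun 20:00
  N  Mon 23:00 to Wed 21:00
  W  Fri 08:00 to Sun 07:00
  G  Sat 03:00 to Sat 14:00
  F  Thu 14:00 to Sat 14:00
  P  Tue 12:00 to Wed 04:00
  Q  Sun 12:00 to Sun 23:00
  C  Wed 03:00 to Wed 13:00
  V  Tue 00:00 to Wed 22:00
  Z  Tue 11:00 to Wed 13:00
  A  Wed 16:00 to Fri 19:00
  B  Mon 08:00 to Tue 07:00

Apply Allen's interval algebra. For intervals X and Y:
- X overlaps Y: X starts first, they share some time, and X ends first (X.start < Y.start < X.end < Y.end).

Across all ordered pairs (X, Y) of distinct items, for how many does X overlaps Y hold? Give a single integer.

15

Checking all 182 ordered pairs for relation 'overlaps'; matching pairs in alphabetical order:
(A, F): A overlaps F ✓
(A, J): A overlaps J ✓
(A, W): A overlaps W ✓
(B, N): B overlaps N ✓
(B, V): B overlaps V ✓
(F, J): F overlaps J ✓
(F, W): F overlaps W ✓
(H, Q): H overlaps Q ✓
(J, L): J overlaps L ✓
(L, H): L overlaps H ✓
(N, A): N overlaps A ✓
(N, V): N overlaps V ✓
(P, C): P overlaps C ✓
(V, A): V overlaps A ✓
(W, L): W overlaps L ✓
Count: 15.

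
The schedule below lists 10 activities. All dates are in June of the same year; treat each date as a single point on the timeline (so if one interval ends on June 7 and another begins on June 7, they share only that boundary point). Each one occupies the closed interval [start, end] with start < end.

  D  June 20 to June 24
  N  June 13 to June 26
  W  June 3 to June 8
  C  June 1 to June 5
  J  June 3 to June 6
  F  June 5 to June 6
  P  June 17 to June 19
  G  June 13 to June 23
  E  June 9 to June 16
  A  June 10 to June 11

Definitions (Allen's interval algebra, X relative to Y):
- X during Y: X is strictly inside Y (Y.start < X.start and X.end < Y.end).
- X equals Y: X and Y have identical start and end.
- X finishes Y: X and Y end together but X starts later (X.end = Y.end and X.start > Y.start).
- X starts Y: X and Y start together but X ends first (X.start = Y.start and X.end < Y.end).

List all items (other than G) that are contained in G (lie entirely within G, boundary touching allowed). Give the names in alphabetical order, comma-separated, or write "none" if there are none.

P

Target G = [June 13, June 23].
A [June 10, June 11] → before → no.
C [June 1, June 5] → before → no.
D [June 20, June 24] → overlapped-by → no.
E [June 9, June 16] → overlaps → no.
F [June 5, June 6] → before → no.
J [June 3, June 6] → before → no.
N [June 13, June 26] → started-by → no.
P [June 17, June 19] → during → yes.
W [June 3, June 8] → before → no.
Result: P.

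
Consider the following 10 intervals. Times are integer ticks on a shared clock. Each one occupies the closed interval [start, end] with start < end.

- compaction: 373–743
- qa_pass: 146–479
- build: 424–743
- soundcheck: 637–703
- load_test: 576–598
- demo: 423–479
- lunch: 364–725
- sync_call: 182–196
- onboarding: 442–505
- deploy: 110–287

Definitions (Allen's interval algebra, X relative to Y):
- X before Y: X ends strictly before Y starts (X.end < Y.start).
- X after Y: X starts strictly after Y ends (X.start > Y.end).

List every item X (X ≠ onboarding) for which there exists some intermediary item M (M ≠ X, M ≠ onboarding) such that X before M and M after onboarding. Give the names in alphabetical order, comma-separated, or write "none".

Target onboarding = [442, 505].
Intermediaries M with M after onboarding: load_test, soundcheck.
Via load_test — items with X before load_test: demo, deploy, qa_pass, sync_call.
Via soundcheck — items with X before soundcheck: demo, deploy, load_test, qa_pass, sync_call.
Union: demo, deploy, load_test, qa_pass, sync_call.

demo, deploy, load_test, qa_pass, sync_call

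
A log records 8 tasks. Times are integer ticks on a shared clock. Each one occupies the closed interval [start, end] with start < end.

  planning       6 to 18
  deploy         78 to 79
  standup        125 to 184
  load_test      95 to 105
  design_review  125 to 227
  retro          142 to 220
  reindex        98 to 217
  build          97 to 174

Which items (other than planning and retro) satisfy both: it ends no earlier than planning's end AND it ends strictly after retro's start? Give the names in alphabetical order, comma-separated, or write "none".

Conditions: its end is no earlier than planning's end (X.end >= 18) AND its end is strictly after retro's start (X.end > 142).
build: end 174 >= 18? ✓; end 174 > 142? ✓ → yes.
deploy: end 79 >= 18? ✓; end 79 > 142? ✗ → no.
design_review: end 227 >= 18? ✓; end 227 > 142? ✓ → yes.
load_test: end 105 >= 18? ✓; end 105 > 142? ✗ → no.
reindex: end 217 >= 18? ✓; end 217 > 142? ✓ → yes.
standup: end 184 >= 18? ✓; end 184 > 142? ✓ → yes.
Result: build, design_review, reindex, standup.

build, design_review, reindex, standup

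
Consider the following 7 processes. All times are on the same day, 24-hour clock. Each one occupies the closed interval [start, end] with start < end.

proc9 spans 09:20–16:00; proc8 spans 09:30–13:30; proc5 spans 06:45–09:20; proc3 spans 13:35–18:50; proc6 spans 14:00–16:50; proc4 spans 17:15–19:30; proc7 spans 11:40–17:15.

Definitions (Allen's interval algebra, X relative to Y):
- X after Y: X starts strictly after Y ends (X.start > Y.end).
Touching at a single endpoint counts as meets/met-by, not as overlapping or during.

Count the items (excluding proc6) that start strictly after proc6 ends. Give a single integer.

1

Target proc6 = [14:00, 16:50].
proc3 [13:35, 18:50] → contains → no.
proc4 [17:15, 19:30] → after → counts.
proc5 [06:45, 09:20] → before → no.
proc7 [11:40, 17:15] → contains → no.
proc8 [09:30, 13:30] → before → no.
proc9 [09:20, 16:00] → overlaps → no.
Total: 1.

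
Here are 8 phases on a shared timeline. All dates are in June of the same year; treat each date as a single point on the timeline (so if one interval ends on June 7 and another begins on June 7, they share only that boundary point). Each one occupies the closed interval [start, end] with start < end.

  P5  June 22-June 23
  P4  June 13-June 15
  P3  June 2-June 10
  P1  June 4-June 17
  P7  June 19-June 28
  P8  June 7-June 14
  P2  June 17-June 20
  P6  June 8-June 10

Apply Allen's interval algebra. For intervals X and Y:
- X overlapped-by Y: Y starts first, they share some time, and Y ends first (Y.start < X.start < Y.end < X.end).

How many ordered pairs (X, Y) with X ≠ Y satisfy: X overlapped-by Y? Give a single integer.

Checking all 56 ordered pairs for relation 'overlapped-by'; matching pairs in alphabetical order:
(P1, P3): P1 overlapped-by P3 ✓
(P4, P8): P4 overlapped-by P8 ✓
(P7, P2): P7 overlapped-by P2 ✓
(P8, P3): P8 overlapped-by P3 ✓
Count: 4.

4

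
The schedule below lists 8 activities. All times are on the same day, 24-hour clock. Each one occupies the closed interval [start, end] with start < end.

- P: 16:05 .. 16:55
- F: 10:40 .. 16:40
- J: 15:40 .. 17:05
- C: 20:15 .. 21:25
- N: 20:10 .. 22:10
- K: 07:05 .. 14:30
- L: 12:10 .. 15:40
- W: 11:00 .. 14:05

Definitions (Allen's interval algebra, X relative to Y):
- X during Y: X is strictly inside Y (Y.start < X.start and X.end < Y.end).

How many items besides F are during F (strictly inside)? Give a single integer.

Target F = [10:40, 16:40].
C [20:15, 21:25] → after → no.
J [15:40, 17:05] → overlapped-by → no.
K [07:05, 14:30] → overlaps → no.
L [12:10, 15:40] → during → counts.
N [20:10, 22:10] → after → no.
P [16:05, 16:55] → overlapped-by → no.
W [11:00, 14:05] → during → counts.
Total: 2.

2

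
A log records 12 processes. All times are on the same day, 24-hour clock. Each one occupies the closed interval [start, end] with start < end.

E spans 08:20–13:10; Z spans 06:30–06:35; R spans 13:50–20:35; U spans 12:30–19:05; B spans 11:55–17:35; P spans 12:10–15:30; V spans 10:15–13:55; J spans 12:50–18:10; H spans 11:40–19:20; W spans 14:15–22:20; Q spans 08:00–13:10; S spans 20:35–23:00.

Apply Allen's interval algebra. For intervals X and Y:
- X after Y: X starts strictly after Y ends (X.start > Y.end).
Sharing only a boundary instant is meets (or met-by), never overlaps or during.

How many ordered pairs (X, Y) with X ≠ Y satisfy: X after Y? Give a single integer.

24

Checking all 132 ordered pairs for relation 'after'; matching pairs in alphabetical order:
(B, Z): B after Z ✓
(E, Z): E after Z ✓
(H, Z): H after Z ✓
(J, Z): J after Z ✓
(P, Z): P after Z ✓
(Q, Z): Q after Z ✓
(R, E): R after E ✓
(R, Q): R after Q ✓
(R, Z): R after Z ✓
(S, B): S after B ✓
(S, E): S after E ✓
(S, H): S after H ✓
(S, J): S after J ✓
(S, P): S after P ✓
(S, Q): S after Q ✓
(S, U): S after U ✓
(S, V): S after V ✓
(S, Z): S after Z ✓
(U, Z): U after Z ✓
(V, Z): V after Z ✓
(W, E): W after E ✓
(W, Q): W after Q ✓
(W, V): W after V ✓
(W, Z): W after Z ✓
Count: 24.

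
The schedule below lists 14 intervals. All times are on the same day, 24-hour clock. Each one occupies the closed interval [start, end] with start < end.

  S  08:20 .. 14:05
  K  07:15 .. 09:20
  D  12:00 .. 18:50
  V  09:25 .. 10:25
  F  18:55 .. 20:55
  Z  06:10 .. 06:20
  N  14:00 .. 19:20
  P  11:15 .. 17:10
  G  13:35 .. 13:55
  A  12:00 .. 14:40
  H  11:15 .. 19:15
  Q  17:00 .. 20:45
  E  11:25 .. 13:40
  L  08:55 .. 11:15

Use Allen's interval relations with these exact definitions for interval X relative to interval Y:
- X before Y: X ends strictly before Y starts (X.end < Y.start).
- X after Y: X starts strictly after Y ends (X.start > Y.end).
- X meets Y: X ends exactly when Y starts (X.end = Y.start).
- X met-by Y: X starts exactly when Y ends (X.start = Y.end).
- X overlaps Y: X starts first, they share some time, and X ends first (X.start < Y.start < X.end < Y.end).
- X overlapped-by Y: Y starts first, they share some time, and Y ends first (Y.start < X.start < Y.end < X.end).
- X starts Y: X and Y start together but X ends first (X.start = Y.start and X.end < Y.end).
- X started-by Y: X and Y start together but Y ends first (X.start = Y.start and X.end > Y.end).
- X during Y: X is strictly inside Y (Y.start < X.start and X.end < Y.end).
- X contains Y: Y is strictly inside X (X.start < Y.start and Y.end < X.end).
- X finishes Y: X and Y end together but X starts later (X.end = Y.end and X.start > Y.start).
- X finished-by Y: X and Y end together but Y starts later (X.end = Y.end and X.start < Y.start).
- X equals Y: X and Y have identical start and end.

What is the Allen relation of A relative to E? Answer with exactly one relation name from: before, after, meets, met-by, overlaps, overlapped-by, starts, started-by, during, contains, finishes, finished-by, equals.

A = [12:00, 14:40]; E = [11:25, 13:40].
Compare endpoints: A.start > E.start, A.start < E.end, A.end > E.start, A.end > E.end.
That pattern is 'overlapped-by'.

overlapped-by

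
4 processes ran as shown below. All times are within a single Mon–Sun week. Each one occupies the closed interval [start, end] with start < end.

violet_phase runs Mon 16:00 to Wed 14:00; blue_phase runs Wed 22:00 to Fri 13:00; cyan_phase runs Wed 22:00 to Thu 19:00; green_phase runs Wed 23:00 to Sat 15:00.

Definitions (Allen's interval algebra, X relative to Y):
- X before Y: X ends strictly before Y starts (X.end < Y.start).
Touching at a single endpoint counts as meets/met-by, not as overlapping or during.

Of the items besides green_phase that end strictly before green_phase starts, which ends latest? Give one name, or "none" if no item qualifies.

violet_phase

Target green_phase = [Wed 23:00, Sat 15:00].
blue_phase [Wed 22:00, Fri 13:00] → overlaps → excluded.
cyan_phase [Wed 22:00, Thu 19:00] → overlaps → excluded.
violet_phase [Mon 16:00, Wed 14:00] → before → candidate.
Among candidates, latest end is Wed 14:00 → violet_phase.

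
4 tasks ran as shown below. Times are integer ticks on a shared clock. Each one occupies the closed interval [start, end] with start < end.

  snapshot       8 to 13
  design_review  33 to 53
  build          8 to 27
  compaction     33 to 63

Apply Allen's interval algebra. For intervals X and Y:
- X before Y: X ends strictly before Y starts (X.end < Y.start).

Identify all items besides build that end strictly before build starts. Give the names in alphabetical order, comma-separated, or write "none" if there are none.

Target build = [8, 27].
compaction [33, 63] → after → no.
design_review [33, 53] → after → no.
snapshot [8, 13] → starts → no.
Result: none.

none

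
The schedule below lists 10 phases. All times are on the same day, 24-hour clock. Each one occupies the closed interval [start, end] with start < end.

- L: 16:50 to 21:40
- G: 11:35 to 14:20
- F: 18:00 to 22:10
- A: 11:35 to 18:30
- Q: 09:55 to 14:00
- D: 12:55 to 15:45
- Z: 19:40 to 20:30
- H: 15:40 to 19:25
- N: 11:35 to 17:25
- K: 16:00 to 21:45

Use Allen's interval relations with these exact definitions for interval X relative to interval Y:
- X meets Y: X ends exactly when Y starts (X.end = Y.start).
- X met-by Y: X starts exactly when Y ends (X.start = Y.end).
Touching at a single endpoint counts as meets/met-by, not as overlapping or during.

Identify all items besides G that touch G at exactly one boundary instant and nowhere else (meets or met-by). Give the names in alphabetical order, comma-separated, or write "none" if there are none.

none

Target G = [11:35, 14:20].
A [11:35, 18:30] → started-by → no.
D [12:55, 15:45] → overlapped-by → no.
F [18:00, 22:10] → after → no.
H [15:40, 19:25] → after → no.
K [16:00, 21:45] → after → no.
L [16:50, 21:40] → after → no.
N [11:35, 17:25] → started-by → no.
Q [09:55, 14:00] → overlaps → no.
Z [19:40, 20:30] → after → no.
Result: none.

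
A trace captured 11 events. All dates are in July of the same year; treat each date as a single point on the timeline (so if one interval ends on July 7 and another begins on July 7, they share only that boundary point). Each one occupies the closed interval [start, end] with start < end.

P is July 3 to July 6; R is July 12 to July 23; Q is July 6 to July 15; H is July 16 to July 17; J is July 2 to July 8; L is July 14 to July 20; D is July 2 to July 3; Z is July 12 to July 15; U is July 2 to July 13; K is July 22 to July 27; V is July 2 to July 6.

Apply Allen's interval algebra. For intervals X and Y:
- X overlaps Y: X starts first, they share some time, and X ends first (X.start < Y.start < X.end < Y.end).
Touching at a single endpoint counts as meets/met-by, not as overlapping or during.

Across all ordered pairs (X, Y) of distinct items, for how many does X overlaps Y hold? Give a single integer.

8

Checking all 110 ordered pairs for relation 'overlaps'; matching pairs in alphabetical order:
(J, Q): J overlaps Q ✓
(Q, L): Q overlaps L ✓
(Q, R): Q overlaps R ✓
(R, K): R overlaps K ✓
(U, Q): U overlaps Q ✓
(U, R): U overlaps R ✓
(U, Z): U overlaps Z ✓
(Z, L): Z overlaps L ✓
Count: 8.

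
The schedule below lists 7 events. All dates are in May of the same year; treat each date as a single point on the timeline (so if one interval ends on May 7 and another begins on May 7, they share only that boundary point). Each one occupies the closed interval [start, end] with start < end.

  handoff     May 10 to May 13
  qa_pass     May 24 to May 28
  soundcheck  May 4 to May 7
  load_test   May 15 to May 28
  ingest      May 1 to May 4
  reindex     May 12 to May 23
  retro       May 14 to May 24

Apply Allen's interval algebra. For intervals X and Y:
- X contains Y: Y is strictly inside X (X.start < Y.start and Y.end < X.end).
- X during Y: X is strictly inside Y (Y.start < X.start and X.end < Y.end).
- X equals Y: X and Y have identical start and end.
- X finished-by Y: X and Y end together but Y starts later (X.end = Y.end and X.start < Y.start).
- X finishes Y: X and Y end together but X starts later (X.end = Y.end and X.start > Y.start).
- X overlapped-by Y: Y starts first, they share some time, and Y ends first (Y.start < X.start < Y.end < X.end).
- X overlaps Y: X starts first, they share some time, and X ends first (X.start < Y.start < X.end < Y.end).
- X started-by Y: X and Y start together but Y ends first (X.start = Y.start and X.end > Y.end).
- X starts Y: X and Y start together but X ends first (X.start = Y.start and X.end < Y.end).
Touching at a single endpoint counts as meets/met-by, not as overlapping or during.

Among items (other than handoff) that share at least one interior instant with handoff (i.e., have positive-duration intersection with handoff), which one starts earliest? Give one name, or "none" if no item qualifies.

reindex

Target handoff = [May 10, May 13].
ingest [May 1, May 4] → before → excluded.
load_test [May 15, May 28] → after → excluded.
qa_pass [May 24, May 28] → after → excluded.
reindex [May 12, May 23] → overlapped-by → candidate.
retro [May 14, May 24] → after → excluded.
soundcheck [May 4, May 7] → before → excluded.
Among candidates, earliest start is May 12 → reindex.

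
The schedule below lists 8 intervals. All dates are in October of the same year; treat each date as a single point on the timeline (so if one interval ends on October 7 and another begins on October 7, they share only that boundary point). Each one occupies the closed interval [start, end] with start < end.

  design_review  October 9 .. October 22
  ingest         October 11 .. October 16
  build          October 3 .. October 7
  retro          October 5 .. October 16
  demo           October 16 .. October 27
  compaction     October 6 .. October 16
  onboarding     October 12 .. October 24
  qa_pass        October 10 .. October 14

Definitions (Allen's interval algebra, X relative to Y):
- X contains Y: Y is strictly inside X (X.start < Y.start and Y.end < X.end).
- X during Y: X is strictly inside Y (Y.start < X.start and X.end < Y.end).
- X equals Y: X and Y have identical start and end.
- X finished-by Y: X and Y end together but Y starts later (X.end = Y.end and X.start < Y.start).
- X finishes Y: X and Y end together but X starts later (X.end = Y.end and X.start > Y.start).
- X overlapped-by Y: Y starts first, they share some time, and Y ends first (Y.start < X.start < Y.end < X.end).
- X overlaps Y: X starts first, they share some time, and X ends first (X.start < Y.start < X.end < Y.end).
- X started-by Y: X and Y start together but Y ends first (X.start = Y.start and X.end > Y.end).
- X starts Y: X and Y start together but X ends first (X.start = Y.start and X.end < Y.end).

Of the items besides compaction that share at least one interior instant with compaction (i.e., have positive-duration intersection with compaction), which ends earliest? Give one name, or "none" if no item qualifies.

build

Target compaction = [October 6, October 16].
build [October 3, October 7] → overlaps → candidate.
demo [October 16, October 27] → met-by → excluded.
design_review [October 9, October 22] → overlapped-by → candidate.
ingest [October 11, October 16] → finishes → candidate.
onboarding [October 12, October 24] → overlapped-by → candidate.
qa_pass [October 10, October 14] → during → candidate.
retro [October 5, October 16] → finished-by → candidate.
Among candidates, earliest end is October 7 → build.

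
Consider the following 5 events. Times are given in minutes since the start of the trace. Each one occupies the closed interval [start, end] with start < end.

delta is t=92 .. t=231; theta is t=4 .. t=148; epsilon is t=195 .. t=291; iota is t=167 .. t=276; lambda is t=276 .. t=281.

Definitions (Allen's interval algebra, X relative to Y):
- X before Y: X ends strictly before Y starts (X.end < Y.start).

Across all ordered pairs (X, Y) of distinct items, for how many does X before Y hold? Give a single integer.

4

Checking all 20 ordered pairs for relation 'before'; matching pairs in alphabetical order:
(delta, lambda): delta before lambda ✓
(theta, epsilon): theta before epsilon ✓
(theta, iota): theta before iota ✓
(theta, lambda): theta before lambda ✓
Count: 4.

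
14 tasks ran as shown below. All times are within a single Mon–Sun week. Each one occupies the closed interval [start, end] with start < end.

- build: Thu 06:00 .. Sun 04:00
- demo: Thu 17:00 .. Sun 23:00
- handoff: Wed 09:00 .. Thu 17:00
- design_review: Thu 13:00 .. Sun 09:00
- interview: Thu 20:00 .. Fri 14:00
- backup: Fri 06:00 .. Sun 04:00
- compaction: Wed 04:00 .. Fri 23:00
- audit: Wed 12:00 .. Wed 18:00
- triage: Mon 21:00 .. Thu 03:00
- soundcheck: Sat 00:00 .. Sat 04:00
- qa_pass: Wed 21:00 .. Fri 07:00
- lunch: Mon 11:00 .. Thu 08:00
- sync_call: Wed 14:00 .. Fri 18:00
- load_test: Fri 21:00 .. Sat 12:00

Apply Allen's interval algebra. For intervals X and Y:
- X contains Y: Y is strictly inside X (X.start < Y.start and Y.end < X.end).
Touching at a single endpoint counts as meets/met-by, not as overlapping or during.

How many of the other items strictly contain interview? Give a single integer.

5

Target interview = [Thu 20:00, Fri 14:00].
audit [Wed 12:00, Wed 18:00] → before → no.
backup [Fri 06:00, Sun 04:00] → overlapped-by → no.
build [Thu 06:00, Sun 04:00] → contains → counts.
compaction [Wed 04:00, Fri 23:00] → contains → counts.
demo [Thu 17:00, Sun 23:00] → contains → counts.
design_review [Thu 13:00, Sun 09:00] → contains → counts.
handoff [Wed 09:00, Thu 17:00] → before → no.
load_test [Fri 21:00, Sat 12:00] → after → no.
lunch [Mon 11:00, Thu 08:00] → before → no.
qa_pass [Wed 21:00, Fri 07:00] → overlaps → no.
soundcheck [Sat 00:00, Sat 04:00] → after → no.
sync_call [Wed 14:00, Fri 18:00] → contains → counts.
triage [Mon 21:00, Thu 03:00] → before → no.
Total: 5.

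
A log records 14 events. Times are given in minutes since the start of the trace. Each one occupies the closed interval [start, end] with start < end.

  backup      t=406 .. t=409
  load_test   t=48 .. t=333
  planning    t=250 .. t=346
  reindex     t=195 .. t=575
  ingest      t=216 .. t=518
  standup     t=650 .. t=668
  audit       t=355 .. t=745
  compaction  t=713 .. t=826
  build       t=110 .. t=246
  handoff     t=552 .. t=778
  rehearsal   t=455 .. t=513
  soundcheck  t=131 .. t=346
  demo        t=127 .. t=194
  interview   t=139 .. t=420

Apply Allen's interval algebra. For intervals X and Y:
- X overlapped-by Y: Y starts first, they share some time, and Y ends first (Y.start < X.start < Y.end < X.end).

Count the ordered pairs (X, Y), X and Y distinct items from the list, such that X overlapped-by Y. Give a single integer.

Checking all 182 ordered pairs for relation 'overlapped-by'; matching pairs in alphabetical order:
(audit, ingest): audit overlapped-by ingest ✓
(audit, interview): audit overlapped-by interview ✓
(audit, reindex): audit overlapped-by reindex ✓
(compaction, audit): compaction overlapped-by audit ✓
(compaction, handoff): compaction overlapped-by handoff ✓
(handoff, audit): handoff overlapped-by audit ✓
(handoff, reindex): handoff overlapped-by reindex ✓
(ingest, build): ingest overlapped-by build ✓
(ingest, interview): ingest overlapped-by interview ✓
(ingest, load_test): ingest overlapped-by load_test ✓
(ingest, soundcheck): ingest overlapped-by soundcheck ✓
(interview, build): interview overlapped-by build ✓
(interview, demo): interview overlapped-by demo ✓
(interview, load_test): interview overlapped-by load_test ✓
(interview, soundcheck): interview overlapped-by soundcheck ✓
(planning, load_test): planning overlapped-by load_test ✓
(reindex, build): reindex overlapped-by build ✓
(reindex, interview): reindex overlapped-by interview ✓
(reindex, load_test): reindex overlapped-by load_test ✓
(reindex, soundcheck): reindex overlapped-by soundcheck ✓
(soundcheck, build): soundcheck overlapped-by build ✓
(soundcheck, demo): soundcheck overlapped-by demo ✓
(soundcheck, load_test): soundcheck overlapped-by load_test ✓
Count: 23.

23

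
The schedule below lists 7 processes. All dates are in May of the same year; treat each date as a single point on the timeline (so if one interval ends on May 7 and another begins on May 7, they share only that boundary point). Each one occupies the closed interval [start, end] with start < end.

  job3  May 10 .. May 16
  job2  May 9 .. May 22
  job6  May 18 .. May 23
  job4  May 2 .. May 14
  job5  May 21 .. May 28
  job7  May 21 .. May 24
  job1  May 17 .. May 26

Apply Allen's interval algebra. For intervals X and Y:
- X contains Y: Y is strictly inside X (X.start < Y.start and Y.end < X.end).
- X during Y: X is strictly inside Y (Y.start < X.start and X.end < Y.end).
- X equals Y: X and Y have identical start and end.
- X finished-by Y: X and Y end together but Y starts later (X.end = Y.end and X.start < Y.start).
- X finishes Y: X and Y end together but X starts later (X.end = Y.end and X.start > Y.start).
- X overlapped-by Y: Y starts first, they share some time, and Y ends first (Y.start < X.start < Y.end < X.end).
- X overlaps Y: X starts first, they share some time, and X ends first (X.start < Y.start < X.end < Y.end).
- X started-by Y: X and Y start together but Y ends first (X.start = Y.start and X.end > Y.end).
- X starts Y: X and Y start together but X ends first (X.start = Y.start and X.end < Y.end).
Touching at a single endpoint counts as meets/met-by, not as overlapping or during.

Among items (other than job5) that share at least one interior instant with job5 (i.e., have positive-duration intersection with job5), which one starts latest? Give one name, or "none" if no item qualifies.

Target job5 = [May 21, May 28].
job1 [May 17, May 26] → overlaps → candidate.
job2 [May 9, May 22] → overlaps → candidate.
job3 [May 10, May 16] → before → excluded.
job4 [May 2, May 14] → before → excluded.
job6 [May 18, May 23] → overlaps → candidate.
job7 [May 21, May 24] → starts → candidate.
Among candidates, latest start is May 21 → job7.

job7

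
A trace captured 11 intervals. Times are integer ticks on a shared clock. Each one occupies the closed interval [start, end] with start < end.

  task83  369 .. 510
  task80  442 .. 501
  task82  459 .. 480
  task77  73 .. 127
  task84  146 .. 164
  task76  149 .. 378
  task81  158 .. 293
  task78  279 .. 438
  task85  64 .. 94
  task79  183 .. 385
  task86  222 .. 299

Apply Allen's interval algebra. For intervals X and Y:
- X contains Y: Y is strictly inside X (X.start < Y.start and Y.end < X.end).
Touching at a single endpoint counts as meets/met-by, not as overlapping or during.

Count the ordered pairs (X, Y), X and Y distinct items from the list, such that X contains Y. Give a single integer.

6

Checking all 110 ordered pairs for relation 'contains'; matching pairs in alphabetical order:
(task76, task81): task76 contains task81 ✓
(task76, task86): task76 contains task86 ✓
(task79, task86): task79 contains task86 ✓
(task80, task82): task80 contains task82 ✓
(task83, task80): task83 contains task80 ✓
(task83, task82): task83 contains task82 ✓
Count: 6.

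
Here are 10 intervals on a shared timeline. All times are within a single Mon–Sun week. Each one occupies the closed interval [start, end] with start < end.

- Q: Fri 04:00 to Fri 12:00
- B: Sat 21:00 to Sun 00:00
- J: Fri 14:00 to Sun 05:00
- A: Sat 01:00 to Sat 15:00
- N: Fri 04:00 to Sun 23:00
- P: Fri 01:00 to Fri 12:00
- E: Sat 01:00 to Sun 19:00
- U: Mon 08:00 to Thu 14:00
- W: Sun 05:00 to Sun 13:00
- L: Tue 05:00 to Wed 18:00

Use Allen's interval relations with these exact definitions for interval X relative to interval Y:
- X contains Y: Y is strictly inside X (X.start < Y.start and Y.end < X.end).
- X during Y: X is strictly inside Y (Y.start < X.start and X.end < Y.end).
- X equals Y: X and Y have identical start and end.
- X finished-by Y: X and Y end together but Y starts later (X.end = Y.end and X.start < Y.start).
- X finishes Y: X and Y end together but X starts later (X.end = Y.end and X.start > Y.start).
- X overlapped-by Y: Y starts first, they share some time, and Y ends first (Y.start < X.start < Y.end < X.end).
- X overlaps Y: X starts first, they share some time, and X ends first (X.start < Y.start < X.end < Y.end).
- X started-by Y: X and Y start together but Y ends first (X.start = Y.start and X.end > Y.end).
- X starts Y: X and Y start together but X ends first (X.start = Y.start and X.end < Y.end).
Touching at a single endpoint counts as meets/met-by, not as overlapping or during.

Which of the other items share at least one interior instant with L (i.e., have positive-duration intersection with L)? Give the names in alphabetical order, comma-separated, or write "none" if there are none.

U

Target L = [Tue 05:00, Wed 18:00].
A [Sat 01:00, Sat 15:00] → after → no.
B [Sat 21:00, Sun 00:00] → after → no.
E [Sat 01:00, Sun 19:00] → after → no.
J [Fri 14:00, Sun 05:00] → after → no.
N [Fri 04:00, Sun 23:00] → after → no.
P [Fri 01:00, Fri 12:00] → after → no.
Q [Fri 04:00, Fri 12:00] → after → no.
U [Mon 08:00, Thu 14:00] → contains → yes.
W [Sun 05:00, Sun 13:00] → after → no.
Result: U.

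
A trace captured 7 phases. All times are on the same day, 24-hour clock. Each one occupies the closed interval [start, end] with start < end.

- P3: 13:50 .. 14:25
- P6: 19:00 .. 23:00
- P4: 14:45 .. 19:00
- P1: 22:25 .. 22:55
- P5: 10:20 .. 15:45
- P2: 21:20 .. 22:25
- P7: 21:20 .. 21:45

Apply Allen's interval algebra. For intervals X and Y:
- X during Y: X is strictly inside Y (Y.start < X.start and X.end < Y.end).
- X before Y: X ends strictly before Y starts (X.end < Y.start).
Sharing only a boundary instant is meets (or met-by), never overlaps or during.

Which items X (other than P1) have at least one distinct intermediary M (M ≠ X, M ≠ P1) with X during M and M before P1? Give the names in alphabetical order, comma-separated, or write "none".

Target P1 = [22:25, 22:55].
Intermediaries M with M before P1: P3, P4, P5, P7.
Via P3 — items with X during P3: none.
Via P4 — items with X during P4: none.
Via P5 — items with X during P5: P3.
Via P7 — items with X during P7: none.
Union: P3.

P3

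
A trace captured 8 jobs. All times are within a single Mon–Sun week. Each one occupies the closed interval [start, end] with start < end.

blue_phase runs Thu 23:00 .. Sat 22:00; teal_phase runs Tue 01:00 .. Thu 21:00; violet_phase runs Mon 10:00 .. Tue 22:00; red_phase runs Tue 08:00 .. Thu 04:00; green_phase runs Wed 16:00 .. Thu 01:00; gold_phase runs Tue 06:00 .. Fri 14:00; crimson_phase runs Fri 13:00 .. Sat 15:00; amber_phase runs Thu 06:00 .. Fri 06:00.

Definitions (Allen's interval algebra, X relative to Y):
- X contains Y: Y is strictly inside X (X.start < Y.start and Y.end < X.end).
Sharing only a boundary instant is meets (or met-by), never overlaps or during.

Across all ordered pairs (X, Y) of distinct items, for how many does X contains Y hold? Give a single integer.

Checking all 56 ordered pairs for relation 'contains'; matching pairs in alphabetical order:
(blue_phase, crimson_phase): blue_phase contains crimson_phase ✓
(gold_phase, amber_phase): gold_phase contains amber_phase ✓
(gold_phase, green_phase): gold_phase contains green_phase ✓
(gold_phase, red_phase): gold_phase contains red_phase ✓
(red_phase, green_phase): red_phase contains green_phase ✓
(teal_phase, green_phase): teal_phase contains green_phase ✓
(teal_phase, red_phase): teal_phase contains red_phase ✓
Count: 7.

7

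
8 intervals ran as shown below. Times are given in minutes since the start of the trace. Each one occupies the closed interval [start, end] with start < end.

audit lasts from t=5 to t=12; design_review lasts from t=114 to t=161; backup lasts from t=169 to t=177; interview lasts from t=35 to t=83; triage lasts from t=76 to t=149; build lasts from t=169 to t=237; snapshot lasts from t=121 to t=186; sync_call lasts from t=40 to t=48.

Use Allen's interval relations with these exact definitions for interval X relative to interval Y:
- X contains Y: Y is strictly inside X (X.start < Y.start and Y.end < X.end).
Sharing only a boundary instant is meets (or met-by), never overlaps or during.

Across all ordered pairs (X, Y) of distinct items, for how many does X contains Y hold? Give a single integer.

Checking all 56 ordered pairs for relation 'contains'; matching pairs in alphabetical order:
(interview, sync_call): interview contains sync_call ✓
(snapshot, backup): snapshot contains backup ✓
Count: 2.

2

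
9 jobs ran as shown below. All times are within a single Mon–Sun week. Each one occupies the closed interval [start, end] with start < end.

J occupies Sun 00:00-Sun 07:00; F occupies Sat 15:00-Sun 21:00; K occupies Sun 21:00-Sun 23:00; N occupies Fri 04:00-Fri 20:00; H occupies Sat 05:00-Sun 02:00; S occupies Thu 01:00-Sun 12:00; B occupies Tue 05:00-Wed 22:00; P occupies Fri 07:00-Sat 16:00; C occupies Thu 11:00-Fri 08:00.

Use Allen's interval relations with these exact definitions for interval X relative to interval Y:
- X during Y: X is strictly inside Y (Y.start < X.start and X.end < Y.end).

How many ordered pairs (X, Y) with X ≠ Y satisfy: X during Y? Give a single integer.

Checking all 72 ordered pairs for relation 'during'; matching pairs in alphabetical order:
(C, S): C during S ✓
(H, S): H during S ✓
(J, F): J during F ✓
(J, S): J during S ✓
(N, S): N during S ✓
(P, S): P during S ✓
Count: 6.

6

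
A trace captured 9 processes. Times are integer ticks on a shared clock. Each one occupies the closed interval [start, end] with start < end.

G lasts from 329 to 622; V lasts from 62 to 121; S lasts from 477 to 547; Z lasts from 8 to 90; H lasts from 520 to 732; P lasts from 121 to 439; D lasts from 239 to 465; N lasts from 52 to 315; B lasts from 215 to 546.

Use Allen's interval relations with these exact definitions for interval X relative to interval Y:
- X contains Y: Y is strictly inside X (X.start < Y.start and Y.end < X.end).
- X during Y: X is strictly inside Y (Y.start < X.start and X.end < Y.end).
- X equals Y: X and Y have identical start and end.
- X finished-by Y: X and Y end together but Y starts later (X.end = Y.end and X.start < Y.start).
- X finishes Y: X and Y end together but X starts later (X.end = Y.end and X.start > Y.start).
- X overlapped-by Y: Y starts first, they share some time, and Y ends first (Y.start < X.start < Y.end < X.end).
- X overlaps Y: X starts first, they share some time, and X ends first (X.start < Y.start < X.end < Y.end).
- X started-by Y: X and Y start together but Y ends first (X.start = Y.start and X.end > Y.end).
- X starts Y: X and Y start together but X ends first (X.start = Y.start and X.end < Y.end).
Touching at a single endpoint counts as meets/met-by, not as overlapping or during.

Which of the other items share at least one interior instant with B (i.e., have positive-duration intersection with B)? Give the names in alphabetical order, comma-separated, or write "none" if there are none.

D, G, H, N, P, S

Target B = [215, 546].
D [239, 465] → during → yes.
G [329, 622] → overlapped-by → yes.
H [520, 732] → overlapped-by → yes.
N [52, 315] → overlaps → yes.
P [121, 439] → overlaps → yes.
S [477, 547] → overlapped-by → yes.
V [62, 121] → before → no.
Z [8, 90] → before → no.
Result: D, G, H, N, P, S.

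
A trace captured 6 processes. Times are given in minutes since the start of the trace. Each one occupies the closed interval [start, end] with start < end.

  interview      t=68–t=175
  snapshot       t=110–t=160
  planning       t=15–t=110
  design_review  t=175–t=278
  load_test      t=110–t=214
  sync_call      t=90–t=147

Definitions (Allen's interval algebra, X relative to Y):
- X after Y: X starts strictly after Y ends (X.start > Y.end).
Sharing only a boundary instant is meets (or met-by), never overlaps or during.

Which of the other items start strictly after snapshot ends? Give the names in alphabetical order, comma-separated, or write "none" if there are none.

Target snapshot = [t=110, t=160].
design_review [t=175, t=278] → after → yes.
interview [t=68, t=175] → contains → no.
load_test [t=110, t=214] → started-by → no.
planning [t=15, t=110] → meets → no.
sync_call [t=90, t=147] → overlaps → no.
Result: design_review.

design_review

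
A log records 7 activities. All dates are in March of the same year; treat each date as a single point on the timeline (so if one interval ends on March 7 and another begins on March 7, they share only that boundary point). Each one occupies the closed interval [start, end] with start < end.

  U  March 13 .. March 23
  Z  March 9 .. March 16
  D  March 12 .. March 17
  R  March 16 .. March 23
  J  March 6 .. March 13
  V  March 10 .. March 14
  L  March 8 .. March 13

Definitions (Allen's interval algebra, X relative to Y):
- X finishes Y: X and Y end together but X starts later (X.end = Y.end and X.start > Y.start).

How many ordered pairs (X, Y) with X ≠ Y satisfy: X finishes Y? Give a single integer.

Checking all 42 ordered pairs for relation 'finishes'; matching pairs in alphabetical order:
(L, J): L finishes J ✓
(R, U): R finishes U ✓
Count: 2.

2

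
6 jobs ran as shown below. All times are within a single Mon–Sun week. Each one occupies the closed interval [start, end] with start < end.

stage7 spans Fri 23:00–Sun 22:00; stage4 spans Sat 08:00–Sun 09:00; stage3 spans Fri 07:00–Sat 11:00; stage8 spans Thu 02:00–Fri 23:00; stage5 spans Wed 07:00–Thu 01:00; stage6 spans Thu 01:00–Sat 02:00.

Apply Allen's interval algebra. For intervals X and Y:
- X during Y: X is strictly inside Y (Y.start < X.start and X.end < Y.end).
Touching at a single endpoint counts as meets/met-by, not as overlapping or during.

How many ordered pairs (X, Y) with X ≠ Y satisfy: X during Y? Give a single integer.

2

Checking all 30 ordered pairs for relation 'during'; matching pairs in alphabetical order:
(stage4, stage7): stage4 during stage7 ✓
(stage8, stage6): stage8 during stage6 ✓
Count: 2.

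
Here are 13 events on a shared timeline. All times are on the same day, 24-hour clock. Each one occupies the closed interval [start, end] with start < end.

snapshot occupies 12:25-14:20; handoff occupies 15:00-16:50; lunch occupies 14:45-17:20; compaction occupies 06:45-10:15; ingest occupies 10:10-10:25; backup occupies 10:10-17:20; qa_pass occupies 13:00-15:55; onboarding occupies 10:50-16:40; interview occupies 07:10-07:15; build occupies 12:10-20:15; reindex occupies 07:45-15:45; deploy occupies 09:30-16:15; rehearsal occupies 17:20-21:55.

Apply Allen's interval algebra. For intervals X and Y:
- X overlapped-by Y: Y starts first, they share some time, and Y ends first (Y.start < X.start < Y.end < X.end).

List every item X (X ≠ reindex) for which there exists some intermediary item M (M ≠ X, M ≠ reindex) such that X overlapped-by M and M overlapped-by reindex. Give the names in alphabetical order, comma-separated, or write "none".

Target reindex = [07:45, 15:45].
Intermediaries M with M overlapped-by reindex: backup, build, deploy, handoff, lunch, onboarding, qa_pass.
Via backup — items with X overlapped-by backup: build.
Via build — items with X overlapped-by build: rehearsal.
Via deploy — items with X overlapped-by deploy: backup, build, handoff, lunch, onboarding.
Via handoff — items with X overlapped-by handoff: none.
Via lunch — items with X overlapped-by lunch: none.
Via onboarding — items with X overlapped-by onboarding: build, handoff, lunch.
Via qa_pass — items with X overlapped-by qa_pass: handoff, lunch.
Union: backup, build, handoff, lunch, onboarding, rehearsal.

backup, build, handoff, lunch, onboarding, rehearsal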